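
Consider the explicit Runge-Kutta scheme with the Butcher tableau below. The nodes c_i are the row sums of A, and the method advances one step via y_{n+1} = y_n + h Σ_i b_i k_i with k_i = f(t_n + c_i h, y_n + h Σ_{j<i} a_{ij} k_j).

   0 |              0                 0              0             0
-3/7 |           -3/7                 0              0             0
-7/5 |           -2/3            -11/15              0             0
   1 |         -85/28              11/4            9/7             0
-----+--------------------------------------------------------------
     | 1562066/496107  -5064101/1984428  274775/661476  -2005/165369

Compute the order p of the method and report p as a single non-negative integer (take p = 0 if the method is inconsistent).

3

b = (1562066/496107, -5064101/1984428, 274775/661476, -2005/165369)
c = (0, -3/7, -7/5, 1)
Ac = (0, 0, 11/35, -417/140)
Σ b_i: 1562066/496107·1 + (-5064101/1984428)·1 + 274775/661476·1 + (-2005/165369)·1 = 1 ✓
b·c: (-5064101/1984428)·(-3/7) + 274775/661476·(-7/5) + (-2005/165369)·1 = 1/2 ✓
b·c²: (-5064101/1984428)·9/49 + 274775/661476·49/25 + (-2005/165369)·1 = 1/3 ✓
b·Ac: 274775/661476·11/35 + (-2005/165369)·(-417/140) = 1/6 ✓
b·c³: (-5064101/1984428)·(-27/343) + 274775/661476·(-343/125) + (-2005/165369)·1 = -11009693/11575830 ≠ 1/4 ⇒ order 3.
b·(c∘Ac): 274775/661476·(-11/25) + (-2005/165369)·(-417/140) = -339545/2315166 ≠ 1/8
b·Ac²: 274775/661476·(-33/245) + (-2005/165369)·14823/4900 = -357419/3858610 ≠ 1/12
b·A²c: (-2005/165369)·99/245 = -13233/2701027 ≠ 1/24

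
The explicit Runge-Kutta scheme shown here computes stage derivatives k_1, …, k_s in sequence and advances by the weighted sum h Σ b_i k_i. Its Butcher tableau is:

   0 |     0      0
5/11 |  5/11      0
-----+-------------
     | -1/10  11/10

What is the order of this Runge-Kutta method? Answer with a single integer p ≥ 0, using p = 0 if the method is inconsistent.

b = (-1/10, 11/10)
c = (0, 5/11)
Σ b_i: (-1/10)·1 + 11/10·1 = 1 ✓
b·c: 11/10·5/11 = 1/2 ✓; 2 stages ⇒ order 2.

2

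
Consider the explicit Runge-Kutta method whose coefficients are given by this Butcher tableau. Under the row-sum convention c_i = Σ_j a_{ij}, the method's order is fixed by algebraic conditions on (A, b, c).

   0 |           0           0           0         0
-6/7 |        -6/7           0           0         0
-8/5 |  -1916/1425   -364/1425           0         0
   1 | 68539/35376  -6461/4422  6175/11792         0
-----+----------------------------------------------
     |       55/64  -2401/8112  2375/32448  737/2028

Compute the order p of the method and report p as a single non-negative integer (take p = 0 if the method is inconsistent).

b = (55/64, -2401/8112, 2375/32448, 737/2028)
c = (0, -6/7, -8/5, 1)
Ac = (0, 0, 104/475, 611/1474)
Σ b_i: 55/64·1 + (-2401/8112)·1 + 2375/32448·1 + 737/2028·1 = 1 ✓
b·c: (-2401/8112)·(-6/7) + 2375/32448·(-8/5) + 737/2028·1 = 1/2 ✓
b·c²: (-2401/8112)·36/49 + 2375/32448·64/25 + 737/2028·1 = 1/3 ✓
b·Ac: 2375/32448·104/475 + 737/2028·611/1474 = 1/6 ✓
b·c³: (-2401/8112)·(-216/343) + 2375/32448·(-512/125) + 737/2028·1 = 1/4 ✓
b·(c∘Ac): 2375/32448·(-832/2375) + 737/2028·611/1474 = 1/8 ✓
b·Ac²: 2375/32448·(-624/3325) + 737/2028·1378/5159 = 1/12 ✓
b·A²c: 737/2028·169/1474 = 1/24 ✓; 4 stages ⇒ order 4.

4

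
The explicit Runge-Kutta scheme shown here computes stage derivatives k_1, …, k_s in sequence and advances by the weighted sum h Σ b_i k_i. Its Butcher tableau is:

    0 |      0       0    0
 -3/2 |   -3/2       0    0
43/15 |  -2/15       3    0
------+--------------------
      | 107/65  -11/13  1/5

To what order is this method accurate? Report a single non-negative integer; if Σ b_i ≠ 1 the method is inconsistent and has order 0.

1

b = (107/65, -11/13, 1/5)
c = (0, -3/2, 43/15)
Ac = (0, 0, -9/2)
Σ b_i: 107/65·1 + (-11/13)·1 + 1/5·1 = 1 ✓
b·c: (-11/13)·(-3/2) + 1/5·43/15 = 3593/1950 ≠ 1/2 ⇒ order 1.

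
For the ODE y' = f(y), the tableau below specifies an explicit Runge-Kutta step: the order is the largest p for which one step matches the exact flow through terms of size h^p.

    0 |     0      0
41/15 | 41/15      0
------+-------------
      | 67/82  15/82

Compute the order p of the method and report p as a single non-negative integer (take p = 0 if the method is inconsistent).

2

b = (67/82, 15/82)
c = (0, 41/15)
Σ b_i: 67/82·1 + 15/82·1 = 1 ✓
b·c: 15/82·41/15 = 1/2 ✓; 2 stages ⇒ order 2.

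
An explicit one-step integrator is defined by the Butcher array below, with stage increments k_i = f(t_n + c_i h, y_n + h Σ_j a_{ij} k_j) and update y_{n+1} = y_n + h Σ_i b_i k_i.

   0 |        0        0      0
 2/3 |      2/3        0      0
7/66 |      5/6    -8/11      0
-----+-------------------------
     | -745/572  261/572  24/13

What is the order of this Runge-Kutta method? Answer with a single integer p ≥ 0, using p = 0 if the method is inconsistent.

2

b = (-745/572, 261/572, 24/13)
c = (0, 2/3, 7/66)
Ac = (0, 0, -16/33)
Σ b_i: (-745/572)·1 + 261/572·1 + 24/13·1 = 1 ✓
b·c: 261/572·2/3 + 24/13·7/66 = 1/2 ✓
b·c²: 261/572·4/9 + 24/13·49/4356 = 1055/4719 ≠ 1/3 ⇒ order 2.
b·Ac: 24/13·(-16/33) = -128/143 ≠ 1/6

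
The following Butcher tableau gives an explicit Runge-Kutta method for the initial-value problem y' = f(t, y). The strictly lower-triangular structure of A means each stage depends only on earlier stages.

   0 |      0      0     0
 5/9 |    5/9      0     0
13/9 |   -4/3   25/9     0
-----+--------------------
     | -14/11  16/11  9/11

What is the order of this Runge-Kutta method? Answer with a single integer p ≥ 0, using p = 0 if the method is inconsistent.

1

b = (-14/11, 16/11, 9/11)
c = (0, 5/9, 13/9)
Ac = (0, 0, 125/81)
Σ b_i: (-14/11)·1 + 16/11·1 + 9/11·1 = 1 ✓
b·c: 16/11·5/9 + 9/11·13/9 = 197/99 ≠ 1/2 ⇒ order 1.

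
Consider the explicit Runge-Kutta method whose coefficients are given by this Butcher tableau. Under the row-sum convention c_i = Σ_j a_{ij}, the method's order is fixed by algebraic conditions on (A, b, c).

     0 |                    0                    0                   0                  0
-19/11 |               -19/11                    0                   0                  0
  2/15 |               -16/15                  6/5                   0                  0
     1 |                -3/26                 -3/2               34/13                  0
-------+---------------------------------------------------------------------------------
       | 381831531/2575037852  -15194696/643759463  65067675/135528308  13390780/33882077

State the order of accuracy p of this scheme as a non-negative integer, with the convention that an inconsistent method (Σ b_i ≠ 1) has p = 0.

b = (381831531/2575037852, -15194696/643759463, 65067675/135528308, 13390780/33882077)
c = (0, -19/11, 2/15, 1)
Ac = (0, 0, -114/55, 12611/4290)
Σ b_i: 381831531/2575037852·1 + (-15194696/643759463)·1 + 65067675/135528308·1 + 13390780/33882077·1 = 1 ✓
b·c: (-15194696/643759463)·(-19/11) + 65067675/135528308·2/15 + 13390780/33882077·1 = 1/2 ✓
b·c²: (-15194696/643759463)·361/121 + 65067675/135528308·4/225 + 13390780/33882077·1 = 1/3 ✓
b·Ac: 65067675/135528308·(-114/55) + 13390780/33882077·12611/4290 = 1/6 ✓
b·c³: (-15194696/643759463)·(-6859/1331) + 65067675/135528308·8/3375 + 13390780/33882077·1 = 789773158/1524693465 ≠ 1/4 ⇒ order 3.
b·(c∘Ac): 65067675/135528308·(-76/275) + 13390780/33882077·12611/4290 = 1150654367/1118108541 ≠ 1/8
b·Ac²: 65067675/135528308·2166/605 + 13390780/33882077·(-3134863/707850) = -1054978921/33543256230 ≠ 1/12
b·A²c: 13390780/33882077·(-3876/715) = -798502512/372702847 ≠ 1/24

3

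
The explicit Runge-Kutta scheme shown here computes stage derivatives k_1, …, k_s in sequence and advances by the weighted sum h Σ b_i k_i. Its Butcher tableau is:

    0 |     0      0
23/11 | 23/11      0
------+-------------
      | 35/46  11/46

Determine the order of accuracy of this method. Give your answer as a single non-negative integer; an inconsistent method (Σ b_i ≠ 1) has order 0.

2

b = (35/46, 11/46)
c = (0, 23/11)
Σ b_i: 35/46·1 + 11/46·1 = 1 ✓
b·c: 11/46·23/11 = 1/2 ✓; 2 stages ⇒ order 2.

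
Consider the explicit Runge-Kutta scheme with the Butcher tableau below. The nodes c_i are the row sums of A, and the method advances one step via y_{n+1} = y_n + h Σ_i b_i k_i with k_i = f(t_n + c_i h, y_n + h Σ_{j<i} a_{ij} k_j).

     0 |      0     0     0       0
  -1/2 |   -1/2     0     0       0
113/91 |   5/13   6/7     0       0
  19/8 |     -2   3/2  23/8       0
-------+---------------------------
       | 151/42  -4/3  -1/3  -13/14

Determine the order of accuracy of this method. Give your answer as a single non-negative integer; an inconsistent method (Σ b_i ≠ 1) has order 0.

b = (151/42, -4/3, -1/3, -13/14)
c = (0, -1/2, 113/91, 19/8)
Ac = (0, 0, -3/7, 2053/728)
Σ b_i: 151/42·1 + (-4/3)·1 + (-1/3)·1 + (-13/14)·1 = 1 ✓
b·c: (-4/3)·(-1/2) + (-1/3)·113/91 + (-13/14)·19/8 = -2843/1456 ≠ 1/2 ⇒ order 1.

1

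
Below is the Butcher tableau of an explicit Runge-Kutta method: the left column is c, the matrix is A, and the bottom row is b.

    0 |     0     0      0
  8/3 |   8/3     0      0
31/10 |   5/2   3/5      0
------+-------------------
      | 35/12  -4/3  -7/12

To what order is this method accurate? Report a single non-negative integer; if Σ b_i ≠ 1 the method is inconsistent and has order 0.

1

b = (35/12, -4/3, -7/12)
c = (0, 8/3, 31/10)
Ac = (0, 0, 8/5)
Σ b_i: 35/12·1 + (-4/3)·1 + (-7/12)·1 = 1 ✓
b·c: (-4/3)·8/3 + (-7/12)·31/10 = -1931/360 ≠ 1/2 ⇒ order 1.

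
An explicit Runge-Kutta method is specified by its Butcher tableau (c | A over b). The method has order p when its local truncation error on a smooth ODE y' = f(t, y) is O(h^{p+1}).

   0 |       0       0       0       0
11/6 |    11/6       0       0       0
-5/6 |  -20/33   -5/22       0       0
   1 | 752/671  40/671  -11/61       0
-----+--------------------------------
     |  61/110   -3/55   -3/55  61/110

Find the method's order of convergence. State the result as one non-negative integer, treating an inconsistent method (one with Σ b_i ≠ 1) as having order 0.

4

b = (61/110, -3/55, -3/55, 61/110)
c = (0, 11/6, -5/6, 1)
Ac = (0, 0, -5/12, 95/366)
Σ b_i: 61/110·1 + (-3/55)·1 + (-3/55)·1 + 61/110·1 = 1 ✓
b·c: (-3/55)·11/6 + (-3/55)·(-5/6) + 61/110·1 = 1/2 ✓
b·c²: (-3/55)·121/36 + (-3/55)·25/36 + 61/110·1 = 1/3 ✓
b·Ac: (-3/55)·(-5/12) + 61/110·95/366 = 1/6 ✓
b·c³: (-3/55)·1331/216 + (-3/55)·(-125/216) + 61/110·1 = 1/4 ✓
b·(c∘Ac): (-3/55)·25/72 + 61/110·95/366 = 1/8 ✓
b·Ac²: (-3/55)·(-55/72) + 61/110·55/732 = 1/12 ✓
b·A²c: 61/110·55/732 = 1/24 ✓; 4 stages ⇒ order 4.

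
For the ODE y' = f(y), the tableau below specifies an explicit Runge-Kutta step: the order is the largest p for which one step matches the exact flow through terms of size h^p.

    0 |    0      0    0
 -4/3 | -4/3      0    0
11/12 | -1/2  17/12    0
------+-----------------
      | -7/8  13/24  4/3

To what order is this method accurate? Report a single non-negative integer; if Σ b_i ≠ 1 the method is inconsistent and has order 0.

2

b = (-7/8, 13/24, 4/3)
c = (0, -4/3, 11/12)
Ac = (0, 0, -17/9)
Σ b_i: (-7/8)·1 + 13/24·1 + 4/3·1 = 1 ✓
b·c: 13/24·(-4/3) + 4/3·11/12 = 1/2 ✓
b·c²: 13/24·16/9 + 4/3·121/144 = 25/12 ≠ 1/3 ⇒ order 2.
b·Ac: 4/3·(-17/9) = -68/27 ≠ 1/6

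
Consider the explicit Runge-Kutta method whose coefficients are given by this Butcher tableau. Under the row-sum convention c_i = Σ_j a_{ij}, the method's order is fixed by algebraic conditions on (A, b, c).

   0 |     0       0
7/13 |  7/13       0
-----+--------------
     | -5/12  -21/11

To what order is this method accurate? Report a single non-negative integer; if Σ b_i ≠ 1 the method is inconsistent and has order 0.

b = (-5/12, -21/11)
c = (0, 7/13)
Σ b_i: (-5/12)·1 + (-21/11)·1 = -307/132 ≠ 1 ⇒ order 0.

0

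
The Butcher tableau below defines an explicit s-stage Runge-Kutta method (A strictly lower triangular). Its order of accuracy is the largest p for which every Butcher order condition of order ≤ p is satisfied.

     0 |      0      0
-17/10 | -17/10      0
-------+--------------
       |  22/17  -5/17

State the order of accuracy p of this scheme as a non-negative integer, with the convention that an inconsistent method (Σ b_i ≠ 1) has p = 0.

2

b = (22/17, -5/17)
c = (0, -17/10)
Σ b_i: 22/17·1 + (-5/17)·1 = 1 ✓
b·c: (-5/17)·(-17/10) = 1/2 ✓; 2 stages ⇒ order 2.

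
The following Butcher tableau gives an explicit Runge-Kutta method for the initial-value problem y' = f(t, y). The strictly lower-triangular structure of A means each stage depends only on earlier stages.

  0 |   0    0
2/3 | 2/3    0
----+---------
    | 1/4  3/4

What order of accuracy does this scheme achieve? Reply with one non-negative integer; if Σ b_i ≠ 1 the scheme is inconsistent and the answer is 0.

2

b = (1/4, 3/4)
c = (0, 2/3)
Σ b_i: 1/4·1 + 3/4·1 = 1 ✓
b·c: 3/4·2/3 = 1/2 ✓; 2 stages ⇒ order 2.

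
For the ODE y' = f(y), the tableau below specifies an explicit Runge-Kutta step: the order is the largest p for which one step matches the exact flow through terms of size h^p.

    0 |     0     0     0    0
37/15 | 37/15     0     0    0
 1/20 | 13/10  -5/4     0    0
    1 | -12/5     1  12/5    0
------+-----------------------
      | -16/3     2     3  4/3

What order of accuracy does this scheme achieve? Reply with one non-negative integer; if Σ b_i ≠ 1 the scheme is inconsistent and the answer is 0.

1

b = (-16/3, 2, 3, 4/3)
c = (0, 37/15, 1/20, 1)
Ac = (0, 0, -37/12, 194/75)
Σ b_i: (-16/3)·1 + 2·1 + 3·1 + 4/3·1 = 1 ✓
b·c: 2·37/15 + 3·1/20 + 4/3·1 = 77/12 ≠ 1/2 ⇒ order 1.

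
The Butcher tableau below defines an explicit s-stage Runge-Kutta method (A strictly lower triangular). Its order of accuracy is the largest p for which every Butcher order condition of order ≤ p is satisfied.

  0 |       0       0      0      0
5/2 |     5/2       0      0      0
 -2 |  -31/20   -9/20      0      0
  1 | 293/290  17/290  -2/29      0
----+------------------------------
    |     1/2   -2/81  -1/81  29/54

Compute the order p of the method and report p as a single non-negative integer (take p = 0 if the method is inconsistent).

b = (1/2, -2/81, -1/81, 29/54)
c = (0, 5/2, -2, 1)
Ac = (0, 0, -9/8, 33/116)
Σ b_i: 1/2·1 + (-2/81)·1 + (-1/81)·1 + 29/54·1 = 1 ✓
b·c: (-2/81)·5/2 + (-1/81)·(-2) + 29/54·1 = 1/2 ✓
b·c²: (-2/81)·25/4 + (-1/81)·4 + 29/54·1 = 1/3 ✓
b·Ac: (-1/81)·(-9/8) + 29/54·33/116 = 1/6 ✓
b·c³: (-2/81)·125/8 + (-1/81)·(-8) + 29/54·1 = 1/4 ✓
b·(c∘Ac): (-1/81)·9/4 + 29/54·33/116 = 1/8 ✓
b·Ac²: (-1/81)·(-45/16) + 29/54·21/232 = 1/12 ✓
b·A²c: 29/54·9/116 = 1/24 ✓; 4 stages ⇒ order 4.

4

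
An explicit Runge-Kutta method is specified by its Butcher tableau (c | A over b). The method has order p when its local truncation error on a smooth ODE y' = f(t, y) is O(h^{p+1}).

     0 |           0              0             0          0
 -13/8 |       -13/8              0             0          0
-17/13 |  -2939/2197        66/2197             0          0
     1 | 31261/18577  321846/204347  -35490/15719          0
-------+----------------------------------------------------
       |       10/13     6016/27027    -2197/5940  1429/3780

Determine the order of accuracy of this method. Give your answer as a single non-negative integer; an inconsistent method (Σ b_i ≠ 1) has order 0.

4

b = (10/13, 6016/27027, -2197/5940, 1429/3780)
c = (0, -13/8, -17/13, 1)
Ac = (0, 0, -33/676, 2247/5716)
Σ b_i: 10/13·1 + 6016/27027·1 + (-2197/5940)·1 + 1429/3780·1 = 1 ✓
b·c: 6016/27027·(-13/8) + (-2197/5940)·(-17/13) + 1429/3780·1 = 1/2 ✓
b·c²: 6016/27027·169/64 + (-2197/5940)·289/169 + 1429/3780·1 = 1/3 ✓
b·Ac: (-2197/5940)·(-33/676) + 1429/3780·2247/5716 = 1/6 ✓
b·c³: 6016/27027·(-2197/512) + (-2197/5940)·(-4913/2197) + 1429/3780·1 = 1/4 ✓
b·(c∘Ac): (-2197/5940)·561/8788 + 1429/3780·2247/5716 = 1/8 ✓
b·Ac²: (-2197/5940)·33/416 + 1429/3780·13629/45728 = 1/12 ✓
b·A²c: 1429/3780·315/2858 = 1/24 ✓; 4 stages ⇒ order 4.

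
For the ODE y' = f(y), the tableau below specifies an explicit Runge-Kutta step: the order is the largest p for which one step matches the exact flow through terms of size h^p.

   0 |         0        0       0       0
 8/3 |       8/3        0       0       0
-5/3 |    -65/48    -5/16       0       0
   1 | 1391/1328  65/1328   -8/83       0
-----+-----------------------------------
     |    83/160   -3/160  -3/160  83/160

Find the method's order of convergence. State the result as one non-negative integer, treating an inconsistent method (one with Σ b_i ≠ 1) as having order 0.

b = (83/160, -3/160, -3/160, 83/160)
c = (0, 8/3, -5/3, 1)
Ac = (0, 0, -5/6, 145/498)
Σ b_i: 83/160·1 + (-3/160)·1 + (-3/160)·1 + 83/160·1 = 1 ✓
b·c: (-3/160)·8/3 + (-3/160)·(-5/3) + 83/160·1 = 1/2 ✓
b·c²: (-3/160)·64/9 + (-3/160)·25/9 + 83/160·1 = 1/3 ✓
b·Ac: (-3/160)·(-5/6) + 83/160·145/498 = 1/6 ✓
b·c³: (-3/160)·512/27 + (-3/160)·(-125/27) + 83/160·1 = 1/4 ✓
b·(c∘Ac): (-3/160)·25/18 + 83/160·145/498 = 1/8 ✓
b·Ac²: (-3/160)·(-20/9) + 83/160·20/249 = 1/12 ✓
b·A²c: 83/160·20/249 = 1/24 ✓; 4 stages ⇒ order 4.

4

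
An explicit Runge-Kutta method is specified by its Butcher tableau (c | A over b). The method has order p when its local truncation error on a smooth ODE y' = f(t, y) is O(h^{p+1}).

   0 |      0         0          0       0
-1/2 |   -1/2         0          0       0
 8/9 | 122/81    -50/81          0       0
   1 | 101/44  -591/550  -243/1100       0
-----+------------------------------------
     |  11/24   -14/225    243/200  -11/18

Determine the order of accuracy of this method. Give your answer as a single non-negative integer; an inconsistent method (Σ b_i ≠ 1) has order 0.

4

b = (11/24, -14/225, 243/200, -11/18)
c = (0, -1/2, 8/9, 1)
Ac = (0, 0, 25/81, 15/44)
Σ b_i: 11/24·1 + (-14/225)·1 + 243/200·1 + (-11/18)·1 = 1 ✓
b·c: (-14/225)·(-1/2) + 243/200·8/9 + (-11/18)·1 = 1/2 ✓
b·c²: (-14/225)·1/4 + 243/200·64/81 + (-11/18)·1 = 1/3 ✓
b·Ac: 243/200·25/81 + (-11/18)·15/44 = 1/6 ✓
b·c³: (-14/225)·(-1/8) + 243/200·512/729 + (-11/18)·1 = 1/4 ✓
b·(c∘Ac): 243/200·200/729 + (-11/18)·15/44 = 1/8 ✓
b·Ac²: 243/200·(-25/162) + (-11/18)·(-39/88) = 1/12 ✓
b·A²c: (-11/18)·(-3/44) = 1/24 ✓; 4 stages ⇒ order 4.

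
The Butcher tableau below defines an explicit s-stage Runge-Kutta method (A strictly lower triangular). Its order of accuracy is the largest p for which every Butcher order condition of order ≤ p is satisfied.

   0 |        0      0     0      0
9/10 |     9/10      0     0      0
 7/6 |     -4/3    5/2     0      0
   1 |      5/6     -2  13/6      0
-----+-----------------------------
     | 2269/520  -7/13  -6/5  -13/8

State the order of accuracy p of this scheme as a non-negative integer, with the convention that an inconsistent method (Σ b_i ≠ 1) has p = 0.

b = (2269/520, -7/13, -6/5, -13/8)
c = (0, 9/10, 7/6, 1)
Ac = (0, 0, 9/4, 131/180)
Σ b_i: 2269/520·1 + (-7/13)·1 + (-6/5)·1 + (-13/8)·1 = 1 ✓
b·c: (-7/13)·9/10 + (-6/5)·7/6 + (-13/8)·1 = -365/104 ≠ 1/2 ⇒ order 1.

1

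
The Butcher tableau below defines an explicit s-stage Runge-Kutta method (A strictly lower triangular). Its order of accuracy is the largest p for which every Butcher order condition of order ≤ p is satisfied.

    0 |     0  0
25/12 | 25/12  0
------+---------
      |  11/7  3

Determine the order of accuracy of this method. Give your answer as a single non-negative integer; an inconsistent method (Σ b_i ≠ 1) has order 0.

b = (11/7, 3)
c = (0, 25/12)
Σ b_i: 11/7·1 + 3·1 = 32/7 ≠ 1 ⇒ order 0.

0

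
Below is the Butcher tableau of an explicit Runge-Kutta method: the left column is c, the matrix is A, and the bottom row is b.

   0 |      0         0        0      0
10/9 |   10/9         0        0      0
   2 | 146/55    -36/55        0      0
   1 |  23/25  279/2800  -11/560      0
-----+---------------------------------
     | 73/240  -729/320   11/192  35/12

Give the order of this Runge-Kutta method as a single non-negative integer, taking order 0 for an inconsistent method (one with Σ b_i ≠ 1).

b = (73/240, -729/320, 11/192, 35/12)
c = (0, 10/9, 2, 1)
Ac = (0, 0, -8/11, 1/14)
Σ b_i: 73/240·1 + (-729/320)·1 + 11/192·1 + 35/12·1 = 1 ✓
b·c: (-729/320)·10/9 + 11/192·2 + 35/12·1 = 1/2 ✓
b·c²: (-729/320)·100/81 + 11/192·4 + 35/12·1 = 1/3 ✓
b·Ac: 11/192·(-8/11) + 35/12·1/14 = 1/6 ✓
b·c³: (-729/320)·1000/729 + 11/192·8 + 35/12·1 = 1/4 ✓
b·(c∘Ac): 11/192·(-16/11) + 35/12·1/14 = 1/8 ✓
b·Ac²: 11/192·(-80/99) + 35/12·2/45 = 1/12 ✓
b·A²c: 35/12·1/70 = 1/24 ✓; 4 stages ⇒ order 4.

4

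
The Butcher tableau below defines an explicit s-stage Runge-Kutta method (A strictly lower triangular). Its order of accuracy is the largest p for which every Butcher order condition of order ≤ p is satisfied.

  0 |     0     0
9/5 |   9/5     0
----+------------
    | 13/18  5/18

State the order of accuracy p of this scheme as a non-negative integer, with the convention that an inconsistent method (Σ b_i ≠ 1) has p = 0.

b = (13/18, 5/18)
c = (0, 9/5)
Σ b_i: 13/18·1 + 5/18·1 = 1 ✓
b·c: 5/18·9/5 = 1/2 ✓; 2 stages ⇒ order 2.

2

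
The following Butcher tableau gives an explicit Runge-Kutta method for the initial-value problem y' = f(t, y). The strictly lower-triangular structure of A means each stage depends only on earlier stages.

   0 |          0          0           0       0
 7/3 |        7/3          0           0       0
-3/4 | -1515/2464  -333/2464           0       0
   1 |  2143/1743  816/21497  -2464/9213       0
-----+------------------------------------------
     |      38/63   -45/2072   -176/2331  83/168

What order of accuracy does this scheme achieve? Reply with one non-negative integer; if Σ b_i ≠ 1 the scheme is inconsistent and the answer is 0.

4

b = (38/63, -45/2072, -176/2331, 83/168)
c = (0, 7/3, -3/4, 1)
Ac = (0, 0, -111/352, 24/83)
Σ b_i: 38/63·1 + (-45/2072)·1 + (-176/2331)·1 + 83/168·1 = 1 ✓
b·c: (-45/2072)·7/3 + (-176/2331)·(-3/4) + 83/168·1 = 1/2 ✓
b·c²: (-45/2072)·49/9 + (-176/2331)·9/16 + 83/168·1 = 1/3 ✓
b·Ac: (-176/2331)·(-111/352) + 83/168·24/83 = 1/6 ✓
b·c³: (-45/2072)·343/27 + (-176/2331)·(-27/64) + 83/168·1 = 1/4 ✓
b·(c∘Ac): (-176/2331)·333/1408 + 83/168·24/83 = 1/8 ✓
b·Ac²: (-176/2331)·(-259/352) + 83/168·14/249 = 1/12 ✓
b·A²c: 83/168·7/83 = 1/24 ✓; 4 stages ⇒ order 4.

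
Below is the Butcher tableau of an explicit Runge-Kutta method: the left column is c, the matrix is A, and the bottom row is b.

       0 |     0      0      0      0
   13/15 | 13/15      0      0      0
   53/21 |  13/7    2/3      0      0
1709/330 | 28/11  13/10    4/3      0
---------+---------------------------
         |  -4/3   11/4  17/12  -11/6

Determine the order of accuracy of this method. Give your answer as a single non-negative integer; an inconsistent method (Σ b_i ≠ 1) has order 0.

1

b = (-4/3, 11/4, 17/12, -11/6)
c = (0, 13/15, 53/21, 1709/330)
Ac = (0, 0, 26/45, 14149/3150)
Σ b_i: (-4/3)·1 + 11/4·1 + 17/12·1 + (-11/6)·1 = 1 ✓
b·c: 11/4·13/15 + 17/12·53/21 + (-11/6)·1709/330 = -99/28 ≠ 1/2 ⇒ order 1.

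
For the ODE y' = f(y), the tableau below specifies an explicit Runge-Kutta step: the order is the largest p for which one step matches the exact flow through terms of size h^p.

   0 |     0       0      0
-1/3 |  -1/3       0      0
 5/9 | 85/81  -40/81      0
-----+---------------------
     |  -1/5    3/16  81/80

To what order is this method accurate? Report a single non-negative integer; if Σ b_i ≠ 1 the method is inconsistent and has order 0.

3

b = (-1/5, 3/16, 81/80)
c = (0, -1/3, 5/9)
Ac = (0, 0, 40/243)
Σ b_i: (-1/5)·1 + 3/16·1 + 81/80·1 = 1 ✓
b·c: 3/16·(-1/3) + 81/80·5/9 = 1/2 ✓
b·c²: 3/16·1/9 + 81/80·25/81 = 1/3 ✓
b·Ac: 81/80·40/243 = 1/6 ✓; 3 stages ⇒ order 3.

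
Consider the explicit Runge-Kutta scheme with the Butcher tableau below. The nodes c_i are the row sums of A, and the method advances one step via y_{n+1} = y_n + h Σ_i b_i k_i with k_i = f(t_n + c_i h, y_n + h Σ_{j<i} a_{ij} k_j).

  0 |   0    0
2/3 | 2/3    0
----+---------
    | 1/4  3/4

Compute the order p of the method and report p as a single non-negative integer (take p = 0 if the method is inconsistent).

2

b = (1/4, 3/4)
c = (0, 2/3)
Σ b_i: 1/4·1 + 3/4·1 = 1 ✓
b·c: 3/4·2/3 = 1/2 ✓; 2 stages ⇒ order 2.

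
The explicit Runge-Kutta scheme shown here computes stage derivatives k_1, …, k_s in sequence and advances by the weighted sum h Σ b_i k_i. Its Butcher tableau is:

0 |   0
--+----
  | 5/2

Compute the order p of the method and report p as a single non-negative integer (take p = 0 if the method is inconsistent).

b = (5/2)
c = (0)
Σ b_i: 5/2·1 = 5/2 ≠ 1 ⇒ order 0.

0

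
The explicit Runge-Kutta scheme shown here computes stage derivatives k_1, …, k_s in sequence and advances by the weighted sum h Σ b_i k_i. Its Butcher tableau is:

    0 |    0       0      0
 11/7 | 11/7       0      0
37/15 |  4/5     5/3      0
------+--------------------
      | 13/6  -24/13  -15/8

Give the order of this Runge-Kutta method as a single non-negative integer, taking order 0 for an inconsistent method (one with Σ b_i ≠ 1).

0

b = (13/6, -24/13, -15/8)
c = (0, 11/7, 37/15)
Ac = (0, 0, 55/21)
Σ b_i: 13/6·1 + (-24/13)·1 + (-15/8)·1 = -485/312 ≠ 1 ⇒ order 0.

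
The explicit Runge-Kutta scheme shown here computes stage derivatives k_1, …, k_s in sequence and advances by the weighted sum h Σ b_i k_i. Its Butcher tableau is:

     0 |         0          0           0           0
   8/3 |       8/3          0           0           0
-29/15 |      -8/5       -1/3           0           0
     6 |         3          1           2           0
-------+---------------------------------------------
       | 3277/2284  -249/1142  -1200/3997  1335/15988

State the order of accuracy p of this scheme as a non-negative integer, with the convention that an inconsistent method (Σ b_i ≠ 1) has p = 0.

b = (3277/2284, -249/1142, -1200/3997, 1335/15988)
c = (0, 8/3, -29/15, 6)
Ac = (0, 0, -8/9, -6/5)
Σ b_i: 3277/2284·1 + (-249/1142)·1 + (-1200/3997)·1 + 1335/15988·1 = 1 ✓
b·c: (-249/1142)·8/3 + (-1200/3997)·(-29/15) + 1335/15988·6 = 1/2 ✓
b·c²: (-249/1142)·64/9 + (-1200/3997)·841/225 + 1335/15988·36 = 1/3 ✓
b·Ac: (-1200/3997)·(-8/9) + 1335/15988·(-6/5) = 1/6 ✓
b·c³: (-249/1142)·512/27 + (-1200/3997)·(-24389/3375) + 1335/15988·216 = 412942/25695 ≠ 1/4 ⇒ order 3.
b·(c∘Ac): (-1200/3997)·232/135 + 1335/15988·(-36/5) = -5741/5139 ≠ 1/8
b·Ac²: (-1200/3997)·(-64/27) + 1335/15988·1094/75 = 694147/359730 ≠ 1/12
b·A²c: 1335/15988·(-16/9) = -1780/11991 ≠ 1/24

3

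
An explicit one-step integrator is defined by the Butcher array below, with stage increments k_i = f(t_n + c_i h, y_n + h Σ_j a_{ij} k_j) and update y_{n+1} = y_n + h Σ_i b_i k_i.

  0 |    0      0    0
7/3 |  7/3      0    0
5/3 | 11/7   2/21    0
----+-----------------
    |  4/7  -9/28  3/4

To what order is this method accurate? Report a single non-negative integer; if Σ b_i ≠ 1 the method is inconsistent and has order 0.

b = (4/7, -9/28, 3/4)
c = (0, 7/3, 5/3)
Ac = (0, 0, 2/9)
Σ b_i: 4/7·1 + (-9/28)·1 + 3/4·1 = 1 ✓
b·c: (-9/28)·7/3 + 3/4·5/3 = 1/2 ✓
b·c²: (-9/28)·49/9 + 3/4·25/9 = 1/3 ✓
b·Ac: 3/4·2/9 = 1/6 ✓; 3 stages ⇒ order 3.

3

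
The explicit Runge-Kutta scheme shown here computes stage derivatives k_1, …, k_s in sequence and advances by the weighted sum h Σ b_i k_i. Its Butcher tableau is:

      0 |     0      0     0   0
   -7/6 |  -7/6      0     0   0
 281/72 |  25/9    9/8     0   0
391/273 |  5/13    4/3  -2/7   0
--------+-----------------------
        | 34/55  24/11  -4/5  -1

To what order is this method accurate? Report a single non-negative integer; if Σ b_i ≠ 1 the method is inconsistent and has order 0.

b = (34/55, 24/11, -4/5, -1)
c = (0, -7/6, 281/72, 391/273)
Ac = (0, 0, -21/16, -673/252)
Σ b_i: 34/55·1 + 24/11·1 + (-4/5)·1 + (-1)·1 = 1 ✓
b·c: 24/11·(-7/6) + (-4/5)·281/72 + (-1)·391/273 = -639631/90090 ≠ 1/2 ⇒ order 1.

1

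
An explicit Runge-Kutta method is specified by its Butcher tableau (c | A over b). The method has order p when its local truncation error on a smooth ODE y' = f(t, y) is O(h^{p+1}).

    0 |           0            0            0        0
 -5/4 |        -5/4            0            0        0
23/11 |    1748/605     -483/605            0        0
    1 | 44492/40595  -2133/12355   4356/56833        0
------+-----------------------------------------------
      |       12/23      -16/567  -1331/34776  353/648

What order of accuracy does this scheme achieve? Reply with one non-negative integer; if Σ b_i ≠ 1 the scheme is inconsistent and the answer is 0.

b = (12/23, -16/567, -1331/34776, 353/648)
c = (0, -5/4, 23/11, 1)
Ac = (0, 0, 483/484, 531/1412)
Σ b_i: 12/23·1 + (-16/567)·1 + (-1331/34776)·1 + 353/648·1 = 1 ✓
b·c: (-16/567)·(-5/4) + (-1331/34776)·23/11 + 353/648·1 = 1/2 ✓
b·c²: (-16/567)·25/16 + (-1331/34776)·529/121 + 353/648·1 = 1/3 ✓
b·Ac: (-1331/34776)·483/484 + 353/648·531/1412 = 1/6 ✓
b·c³: (-16/567)·(-125/64) + (-1331/34776)·12167/1331 + 353/648·1 = 1/4 ✓
b·(c∘Ac): (-1331/34776)·11109/5324 + 353/648·531/1412 = 1/8 ✓
b·Ac²: (-1331/34776)·(-2415/1936) + 353/648·369/5648 = 1/12 ✓
b·A²c: 353/648·27/353 = 1/24 ✓; 4 stages ⇒ order 4.

4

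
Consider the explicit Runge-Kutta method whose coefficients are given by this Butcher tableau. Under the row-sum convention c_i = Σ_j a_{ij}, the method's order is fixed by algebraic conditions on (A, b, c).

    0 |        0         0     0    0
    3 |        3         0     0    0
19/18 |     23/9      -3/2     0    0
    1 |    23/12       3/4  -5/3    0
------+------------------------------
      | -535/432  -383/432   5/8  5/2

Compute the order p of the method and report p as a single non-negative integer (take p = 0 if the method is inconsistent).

2

b = (-535/432, -383/432, 5/8, 5/2)
c = (0, 3, 19/18, 1)
Ac = (0, 0, -9/2, 53/108)
Σ b_i: (-535/432)·1 + (-383/432)·1 + 5/8·1 + 5/2·1 = 1 ✓
b·c: (-383/432)·3 + 5/8·19/18 + 5/2·1 = 1/2 ✓
b·c²: (-383/432)·9 + 5/8·361/324 + 5/2·1 = -12397/2592 ≠ 1/3 ⇒ order 2.
b·Ac: 5/8·(-9/2) + 5/2·53/108 = -685/432 ≠ 1/6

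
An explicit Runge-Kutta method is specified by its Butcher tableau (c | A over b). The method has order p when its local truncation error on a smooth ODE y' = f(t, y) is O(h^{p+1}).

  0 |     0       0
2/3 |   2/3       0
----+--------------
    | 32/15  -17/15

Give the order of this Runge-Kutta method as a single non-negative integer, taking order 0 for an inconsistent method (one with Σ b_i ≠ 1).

b = (32/15, -17/15)
c = (0, 2/3)
Σ b_i: 32/15·1 + (-17/15)·1 = 1 ✓
b·c: (-17/15)·2/3 = -34/45 ≠ 1/2 ⇒ order 1.

1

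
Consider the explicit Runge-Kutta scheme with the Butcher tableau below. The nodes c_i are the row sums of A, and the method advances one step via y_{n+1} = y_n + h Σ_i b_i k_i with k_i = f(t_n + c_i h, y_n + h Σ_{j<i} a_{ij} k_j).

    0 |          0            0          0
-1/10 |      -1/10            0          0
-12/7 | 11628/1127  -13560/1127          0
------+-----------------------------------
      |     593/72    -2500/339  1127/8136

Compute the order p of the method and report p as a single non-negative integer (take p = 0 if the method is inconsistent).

3

b = (593/72, -2500/339, 1127/8136)
c = (0, -1/10, -12/7)
Ac = (0, 0, 1356/1127)
Σ b_i: 593/72·1 + (-2500/339)·1 + 1127/8136·1 = 1 ✓
b·c: (-2500/339)·(-1/10) + 1127/8136·(-12/7) = 1/2 ✓
b·c²: (-2500/339)·1/100 + 1127/8136·144/49 = 1/3 ✓
b·Ac: 1127/8136·1356/1127 = 1/6 ✓; 3 stages ⇒ order 3.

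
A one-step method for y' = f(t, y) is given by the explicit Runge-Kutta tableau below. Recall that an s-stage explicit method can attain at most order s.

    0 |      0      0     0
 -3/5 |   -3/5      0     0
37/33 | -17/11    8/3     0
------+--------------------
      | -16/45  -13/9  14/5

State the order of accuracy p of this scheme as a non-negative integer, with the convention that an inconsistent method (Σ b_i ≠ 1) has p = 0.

1

b = (-16/45, -13/9, 14/5)
c = (0, -3/5, 37/33)
Ac = (0, 0, -8/5)
Σ b_i: (-16/45)·1 + (-13/9)·1 + 14/5·1 = 1 ✓
b·c: (-13/9)·(-3/5) + 14/5·37/33 = 661/165 ≠ 1/2 ⇒ order 1.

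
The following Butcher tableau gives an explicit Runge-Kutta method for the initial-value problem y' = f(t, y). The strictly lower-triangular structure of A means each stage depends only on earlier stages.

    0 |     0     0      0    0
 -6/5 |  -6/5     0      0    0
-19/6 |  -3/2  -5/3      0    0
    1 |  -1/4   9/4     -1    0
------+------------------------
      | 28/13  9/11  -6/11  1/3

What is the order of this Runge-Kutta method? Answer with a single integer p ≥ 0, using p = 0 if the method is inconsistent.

0

b = (28/13, 9/11, -6/11, 1/3)
c = (0, -6/5, -19/6, 1)
Ac = (0, 0, 2, 7/15)
Σ b_i: 28/13·1 + 9/11·1 + (-6/11)·1 + 1/3·1 = 1184/429 ≠ 1 ⇒ order 0.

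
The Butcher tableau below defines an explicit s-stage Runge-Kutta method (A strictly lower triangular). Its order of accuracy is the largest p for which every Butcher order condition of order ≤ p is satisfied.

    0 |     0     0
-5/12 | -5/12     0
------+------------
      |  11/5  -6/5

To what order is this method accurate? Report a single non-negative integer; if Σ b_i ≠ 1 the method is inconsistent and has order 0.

b = (11/5, -6/5)
c = (0, -5/12)
Σ b_i: 11/5·1 + (-6/5)·1 = 1 ✓
b·c: (-6/5)·(-5/12) = 1/2 ✓; 2 stages ⇒ order 2.

2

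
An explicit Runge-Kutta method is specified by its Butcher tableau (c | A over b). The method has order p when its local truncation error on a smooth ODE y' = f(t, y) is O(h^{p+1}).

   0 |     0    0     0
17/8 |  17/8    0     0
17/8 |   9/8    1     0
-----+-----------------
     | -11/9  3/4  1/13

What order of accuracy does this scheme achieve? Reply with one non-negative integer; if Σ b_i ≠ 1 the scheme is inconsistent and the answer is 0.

b = (-11/9, 3/4, 1/13)
c = (0, 17/8, 17/8)
Ac = (0, 0, 17/8)
Σ b_i: (-11/9)·1 + 3/4·1 + 1/13·1 = -185/468 ≠ 1 ⇒ order 0.

0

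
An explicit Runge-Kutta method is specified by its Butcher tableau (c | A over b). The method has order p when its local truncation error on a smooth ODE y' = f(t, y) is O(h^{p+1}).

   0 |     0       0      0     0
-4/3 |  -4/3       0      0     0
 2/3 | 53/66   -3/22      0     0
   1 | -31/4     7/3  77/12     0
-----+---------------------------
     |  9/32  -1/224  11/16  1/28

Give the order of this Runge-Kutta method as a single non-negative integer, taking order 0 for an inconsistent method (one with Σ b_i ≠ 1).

4

b = (9/32, -1/224, 11/16, 1/28)
c = (0, -4/3, 2/3, 1)
Ac = (0, 0, 2/11, 7/6)
Σ b_i: 9/32·1 + (-1/224)·1 + 11/16·1 + 1/28·1 = 1 ✓
b·c: (-1/224)·(-4/3) + 11/16·2/3 + 1/28·1 = 1/2 ✓
b·c²: (-1/224)·16/9 + 11/16·4/9 + 1/28·1 = 1/3 ✓
b·Ac: 11/16·2/11 + 1/28·7/6 = 1/6 ✓
b·c³: (-1/224)·(-64/27) + 11/16·8/27 + 1/28·1 = 1/4 ✓
b·(c∘Ac): 11/16·4/33 + 1/28·7/6 = 1/8 ✓
b·Ac²: 11/16·(-8/33) + 1/28·7 = 1/12 ✓
b·A²c: 1/28·7/6 = 1/24 ✓; 4 stages ⇒ order 4.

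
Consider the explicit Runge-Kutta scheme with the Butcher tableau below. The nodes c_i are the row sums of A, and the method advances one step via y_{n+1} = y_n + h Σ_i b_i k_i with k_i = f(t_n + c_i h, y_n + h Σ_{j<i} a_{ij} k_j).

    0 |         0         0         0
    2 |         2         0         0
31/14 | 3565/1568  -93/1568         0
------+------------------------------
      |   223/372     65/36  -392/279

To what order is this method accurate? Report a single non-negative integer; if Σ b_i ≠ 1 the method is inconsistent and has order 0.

b = (223/372, 65/36, -392/279)
c = (0, 2, 31/14)
Ac = (0, 0, -93/784)
Σ b_i: 223/372·1 + 65/36·1 + (-392/279)·1 = 1 ✓
b·c: 65/36·2 + (-392/279)·31/14 = 1/2 ✓
b·c²: 65/36·4 + (-392/279)·961/196 = 1/3 ✓
b·Ac: (-392/279)·(-93/784) = 1/6 ✓; 3 stages ⇒ order 3.

3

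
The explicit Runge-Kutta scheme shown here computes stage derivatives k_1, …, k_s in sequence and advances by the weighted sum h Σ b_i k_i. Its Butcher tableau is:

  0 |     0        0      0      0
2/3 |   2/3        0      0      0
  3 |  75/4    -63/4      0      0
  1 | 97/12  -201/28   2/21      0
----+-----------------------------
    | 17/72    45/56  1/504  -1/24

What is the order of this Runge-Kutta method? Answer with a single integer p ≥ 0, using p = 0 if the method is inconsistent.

4

b = (17/72, 45/56, 1/504, -1/24)
c = (0, 2/3, 3, 1)
Ac = (0, 0, -21/2, -9/2)
Σ b_i: 17/72·1 + 45/56·1 + 1/504·1 + (-1/24)·1 = 1 ✓
b·c: 45/56·2/3 + 1/504·3 + (-1/24)·1 = 1/2 ✓
b·c²: 45/56·4/9 + 1/504·9 + (-1/24)·1 = 1/3 ✓
b·Ac: 1/504·(-21/2) + (-1/24)·(-9/2) = 1/6 ✓
b·c³: 45/56·8/27 + 1/504·27 + (-1/24)·1 = 1/4 ✓
b·(c∘Ac): 1/504·(-63/2) + (-1/24)·(-9/2) = 1/8 ✓
b·Ac²: 1/504·(-7) + (-1/24)·(-7/3) = 1/12 ✓
b·A²c: (-1/24)·(-1) = 1/24 ✓; 4 stages ⇒ order 4.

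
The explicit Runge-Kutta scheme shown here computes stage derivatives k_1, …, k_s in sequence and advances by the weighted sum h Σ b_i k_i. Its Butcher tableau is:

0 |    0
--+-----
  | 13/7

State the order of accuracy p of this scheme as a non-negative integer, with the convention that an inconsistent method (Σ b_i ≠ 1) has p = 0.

b = (13/7)
c = (0)
Σ b_i: 13/7·1 = 13/7 ≠ 1 ⇒ order 0.

0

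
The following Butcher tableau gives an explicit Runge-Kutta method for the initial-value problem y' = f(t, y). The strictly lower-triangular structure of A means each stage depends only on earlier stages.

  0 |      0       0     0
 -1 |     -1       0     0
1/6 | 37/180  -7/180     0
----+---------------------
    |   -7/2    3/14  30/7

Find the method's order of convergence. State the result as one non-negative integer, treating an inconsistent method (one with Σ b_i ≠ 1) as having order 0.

b = (-7/2, 3/14, 30/7)
c = (0, -1, 1/6)
Ac = (0, 0, 7/180)
Σ b_i: (-7/2)·1 + 3/14·1 + 30/7·1 = 1 ✓
b·c: 3/14·(-1) + 30/7·1/6 = 1/2 ✓
b·c²: 3/14·1 + 30/7·1/36 = 1/3 ✓
b·Ac: 30/7·7/180 = 1/6 ✓; 3 stages ⇒ order 3.

3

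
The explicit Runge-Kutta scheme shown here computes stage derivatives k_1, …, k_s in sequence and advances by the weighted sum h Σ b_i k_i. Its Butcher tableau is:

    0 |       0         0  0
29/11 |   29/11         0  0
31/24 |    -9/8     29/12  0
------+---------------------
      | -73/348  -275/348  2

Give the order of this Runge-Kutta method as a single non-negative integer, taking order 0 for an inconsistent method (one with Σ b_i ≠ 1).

2

b = (-73/348, -275/348, 2)
c = (0, 29/11, 31/24)
Ac = (0, 0, 841/132)
Σ b_i: (-73/348)·1 + (-275/348)·1 + 2·1 = 1 ✓
b·c: (-275/348)·29/11 + 2·31/24 = 1/2 ✓
b·c²: (-275/348)·841/121 + 2·961/576 = -6829/3168 ≠ 1/3 ⇒ order 2.
b·Ac: 2·841/132 = 841/66 ≠ 1/6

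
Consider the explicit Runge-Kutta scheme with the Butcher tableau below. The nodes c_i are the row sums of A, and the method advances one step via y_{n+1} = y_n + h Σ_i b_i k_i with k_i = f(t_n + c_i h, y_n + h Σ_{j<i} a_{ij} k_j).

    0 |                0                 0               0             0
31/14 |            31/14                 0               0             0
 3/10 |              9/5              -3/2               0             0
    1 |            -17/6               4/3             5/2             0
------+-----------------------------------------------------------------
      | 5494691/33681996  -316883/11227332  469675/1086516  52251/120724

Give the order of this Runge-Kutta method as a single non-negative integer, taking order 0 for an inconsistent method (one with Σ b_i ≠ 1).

3

b = (5494691/33681996, -316883/11227332, 469675/1086516, 52251/120724)
c = (0, 31/14, 3/10, 1)
Ac = (0, 0, -93/28, 311/84)
Σ b_i: 5494691/33681996·1 + (-316883/11227332)·1 + 469675/1086516·1 + 52251/120724·1 = 1 ✓
b·c: (-316883/11227332)·31/14 + 469675/1086516·3/10 + 52251/120724·1 = 1/2 ✓
b·c²: (-316883/11227332)·961/196 + 469675/1086516·9/100 + 52251/120724·1 = 1/3 ✓
b·Ac: 469675/1086516·(-93/28) + 52251/120724·311/84 = 1/6 ✓
b·c³: (-316883/11227332)·29791/2744 + 469675/1086516·27/1000 + 52251/120724·1 = 7000243/50704080 ≠ 1/4 ⇒ order 3.
b·(c∘Ac): 469675/1086516·(-279/280) + 52251/120724·311/84 = 1131627/965792 ≠ 1/8
b·Ac²: 469675/1086516·(-2883/392) + 52251/120724·39763/5880 = -12795133/50704080 ≠ 1/12
b·A²c: 52251/120724·(-465/56) = -24296715/6760544 ≠ 1/24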